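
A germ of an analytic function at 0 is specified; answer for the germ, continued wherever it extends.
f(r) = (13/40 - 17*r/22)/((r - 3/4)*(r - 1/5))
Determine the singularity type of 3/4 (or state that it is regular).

The point is a pole of order 1.

The denominator factor r - 3/4 vanishes at 3/4 and appears to the power 1; the numerator there equals -14/55, nonzero, and no other factor vanishes.
Hence a pole whose order is the multiplicity, 1.


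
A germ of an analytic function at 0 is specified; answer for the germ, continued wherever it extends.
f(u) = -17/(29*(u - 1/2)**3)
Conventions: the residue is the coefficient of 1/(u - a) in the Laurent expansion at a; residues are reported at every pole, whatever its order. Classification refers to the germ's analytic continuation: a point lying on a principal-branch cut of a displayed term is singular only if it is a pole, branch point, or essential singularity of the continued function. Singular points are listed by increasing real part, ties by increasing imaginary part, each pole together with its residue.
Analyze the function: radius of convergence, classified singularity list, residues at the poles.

Radius of convergence at 0: 1/2.
At 1/2: a pole of order 3; residue 0.

Denominator factor (u - 1/2)^3: pole of order 3 at 1/2, modulus 1/2.
The radius of convergence is the smallest modulus among the singular points: 1/2.
At the order-3 pole 1/2 set g(u) = (u - (1/2))^3*f(u) = -17/29.
Order-3 pole: residue = g''(a)/2; g''(1/2) = 0, so the residue is 0.


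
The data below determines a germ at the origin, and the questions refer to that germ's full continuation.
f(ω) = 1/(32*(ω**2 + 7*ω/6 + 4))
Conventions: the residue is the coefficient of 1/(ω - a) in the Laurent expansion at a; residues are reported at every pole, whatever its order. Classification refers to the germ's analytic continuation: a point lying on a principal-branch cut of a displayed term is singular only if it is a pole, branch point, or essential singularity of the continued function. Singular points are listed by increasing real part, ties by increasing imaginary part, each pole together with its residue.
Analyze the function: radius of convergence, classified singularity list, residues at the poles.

Denominator factor (ω**2 + 7*ω/6 + 4): discriminant -527/36, complex-conjugate roots (-7/12) + ((1/12)*sqrt(527))*i and (-7/12) - ((1/12)*sqrt(527))*i; poles of order 1, moduli 2 and 2.
The radius of convergence is the smallest modulus among the singular points: 2.
The factor ω**2 + 7*ω/6 + 4 splits as (ω - a)(ω - a') with a = (-7/12) - ((1/12)*sqrt(527))*i, a' = (-7/12) + ((1/12)*sqrt(527))*i. At the order-1 pole a set g(ω) = (ω - a)*f(ω) = [1/32] / (ω - a').
Simple pole: residue = g(a) at a = (-7/12) - ((1/12)*sqrt(527))*i, which is ((3/8432)*sqrt(527))*i.
The factor ω**2 + 7*ω/6 + 4 splits as (ω - a)(ω - a') with a = (-7/12) + ((1/12)*sqrt(527))*i, a' = (-7/12) - ((1/12)*sqrt(527))*i. At the order-1 pole a set g(ω) = (ω - a)*f(ω) = [1/32] / (ω - a').
Simple pole: residue = g(a) at a = (-7/12) + ((1/12)*sqrt(527))*i, which is -((3/8432)*sqrt(527))*i.
List the singular points by increasing real part (a conjugate pair: the negative imaginary part first).

Radius of convergence at 0: 2.
At (-7/12) - ((1/12)*sqrt(527))*i: a pole of order 1; residue ((3/8432)*sqrt(527))*i.
At (-7/12) + ((1/12)*sqrt(527))*i: a pole of order 1; residue -((3/8432)*sqrt(527))*i.


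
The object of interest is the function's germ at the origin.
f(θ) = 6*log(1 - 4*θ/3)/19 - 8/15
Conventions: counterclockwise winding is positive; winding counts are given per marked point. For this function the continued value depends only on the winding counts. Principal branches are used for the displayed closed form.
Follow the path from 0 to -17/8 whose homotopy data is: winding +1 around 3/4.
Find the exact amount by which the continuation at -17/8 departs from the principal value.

Continued minus principal equals (12/19)*pi*i.

The rational part is single-valued and drops out of the difference; each branch term changes only by its own monodromy.
(6/19)*log(1 - θ/(3/4)): each positive loop around 3/4 adds 2*pi*i to the log, so winding +1 contributes (6/19)*(1)*2*pi*i = (12/19)*pi*i.
Summing the contributions at θ = -17/8 gives (12/19)*pi*i.


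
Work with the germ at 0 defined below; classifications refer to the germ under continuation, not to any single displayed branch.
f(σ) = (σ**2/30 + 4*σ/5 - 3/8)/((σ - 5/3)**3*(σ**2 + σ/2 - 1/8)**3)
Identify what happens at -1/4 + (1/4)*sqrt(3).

The denominator factor σ**2 + σ/2 - 1/8 vanishes at -1/4 + (1/4)*sqrt(3) and appears to the power 3; the numerator there equals -17/30 + (47/240)*sqrt(3), nonzero, and no other factor vanishes.
Hence a pole whose order is the multiplicity, 3.

The point is a pole of order 3.


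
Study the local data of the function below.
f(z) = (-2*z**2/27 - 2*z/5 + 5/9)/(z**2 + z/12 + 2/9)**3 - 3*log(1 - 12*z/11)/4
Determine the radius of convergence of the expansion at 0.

Denominator factor (z**2 + z/12 + 2/9)^3: discriminant -127/144, complex-conjugate roots (-1/24) + ((1/24)*sqrt(127))*i and (-1/24) - ((1/24)*sqrt(127))*i; poles of order 3, moduli (1/3)*sqrt(2) and (1/3)*sqrt(2).
Branch term (-3/4)*log(1 - z/(11/12)): its argument vanishes at z = 11/12, a logarithmic branch point, modulus 11/12.
The radius of convergence is the smallest modulus among the singular points: (1/3)*sqrt(2).

The radius of convergence is (1/3)*sqrt(2).


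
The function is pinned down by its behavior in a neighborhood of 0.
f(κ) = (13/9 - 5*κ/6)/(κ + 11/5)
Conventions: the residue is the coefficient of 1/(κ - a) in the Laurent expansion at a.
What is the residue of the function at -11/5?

The residue is 59/18.

At the order-1 pole -11/5 set g(κ) = (κ - (-11/5))*f(κ) = 13/9 - 5*κ/6.
Simple pole: residue = g(a) at a = -11/5, which is 59/18.


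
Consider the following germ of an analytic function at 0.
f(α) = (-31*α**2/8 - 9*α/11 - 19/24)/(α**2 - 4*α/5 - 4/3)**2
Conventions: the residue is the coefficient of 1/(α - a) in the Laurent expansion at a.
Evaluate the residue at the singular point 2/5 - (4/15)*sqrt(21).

The factor α**2 - 4*α/5 - 4/3 splits as (α - a)(α - a') with a = 2/5 - (4/15)*sqrt(21), a' = 2/5 + (4/15)*sqrt(21). At the order-2 pole a set g(α) = (α - a)^2*f(α) = [-31*α**2/8 - 9*α/11 - 19/24] / (α - a')^2.
Order-2 pole: residue = g'(a); g'(2/5 - (4/15)*sqrt(21)) = (133575/1103872)*sqrt(21), so the residue is (133575/1103872)*sqrt(21).

The residue is (133575/1103872)*sqrt(21).


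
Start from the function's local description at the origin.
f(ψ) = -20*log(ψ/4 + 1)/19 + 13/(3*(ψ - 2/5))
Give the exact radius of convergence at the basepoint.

The radius of convergence is 2/5.

Denominator factor (ψ - 2/5): pole of order 1 at 2/5, modulus 2/5.
Branch term (-20/19)*log(1 - ψ/(-4)): its argument vanishes at ψ = -4, a logarithmic branch point, modulus 4.
The radius of convergence is the smallest modulus among the singular points: 2/5.


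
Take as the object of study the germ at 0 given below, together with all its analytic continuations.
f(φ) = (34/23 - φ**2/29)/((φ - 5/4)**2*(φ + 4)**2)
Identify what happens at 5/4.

The point is a pole of order 2.

The denominator factor φ - 5/4 vanishes at 5/4 and appears to the power 2; the numerator there equals 15201/10672, nonzero, and no other factor vanishes.
Hence a pole whose order is the multiplicity, 2.


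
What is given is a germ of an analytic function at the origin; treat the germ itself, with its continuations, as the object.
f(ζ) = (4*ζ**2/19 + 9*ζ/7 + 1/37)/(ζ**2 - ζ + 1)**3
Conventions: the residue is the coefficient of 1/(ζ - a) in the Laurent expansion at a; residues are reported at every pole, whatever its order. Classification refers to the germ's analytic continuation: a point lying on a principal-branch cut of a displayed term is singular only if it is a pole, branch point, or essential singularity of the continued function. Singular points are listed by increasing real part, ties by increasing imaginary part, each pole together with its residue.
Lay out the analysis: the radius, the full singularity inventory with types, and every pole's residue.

Denominator factor (ζ**2 - ζ + 1)^3: discriminant -3, complex-conjugate roots (1/2) + ((1/2)*sqrt(3))*i and (1/2) - ((1/2)*sqrt(3))*i; poles of order 3, moduli 1 and 1.
The radius of convergence is the smallest modulus among the singular points: 1.
The factor ζ**2 - ζ + 1 splits as (ζ - a)(ζ - a') with a = (1/2) - ((1/2)*sqrt(3))*i, a' = (1/2) + ((1/2)*sqrt(3))*i. At the order-3 pole a set g(ζ) = (ζ - a)^3*f(ζ) = [4*ζ**2/19 + 9*ζ/7 + 1/37] / (ζ - a')^3.
Order-3 pole: residue = g''(a)/2; g''((1/2) - ((1/2)*sqrt(3))*i) = ((5086/14763)*sqrt(3))*i, so the residue is ((2543/14763)*sqrt(3))*i.
The factor ζ**2 - ζ + 1 splits as (ζ - a)(ζ - a') with a = (1/2) + ((1/2)*sqrt(3))*i, a' = (1/2) - ((1/2)*sqrt(3))*i. At the order-3 pole a set g(ζ) = (ζ - a)^3*f(ζ) = [4*ζ**2/19 + 9*ζ/7 + 1/37] / (ζ - a')^3.
Order-3 pole: residue = g''(a)/2; g''((1/2) + ((1/2)*sqrt(3))*i) = -((5086/14763)*sqrt(3))*i, so the residue is -((2543/14763)*sqrt(3))*i.
List the singular points by increasing real part (a conjugate pair: the negative imaginary part first).

Radius of convergence at 0: 1.
At (1/2) - ((1/2)*sqrt(3))*i: a pole of order 3; residue ((2543/14763)*sqrt(3))*i.
At (1/2) + ((1/2)*sqrt(3))*i: a pole of order 3; residue -((2543/14763)*sqrt(3))*i.


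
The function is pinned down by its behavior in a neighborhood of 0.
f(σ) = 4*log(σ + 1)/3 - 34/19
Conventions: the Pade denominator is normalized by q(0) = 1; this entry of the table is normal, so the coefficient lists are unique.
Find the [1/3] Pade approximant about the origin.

Taylor coefficients needed (expand at 0): a_0 = -34/19, a_1 = 4/3, a_2 = -2/3, a_3 = 4/9, a_4 = -1/3.
Write the denominator as Q(σ) = 1 + q1*σ + q2*σ^2 + q3*σ^3. Requiring Q*f - P = O(σ^5) with deg P <= 1 kills the coefficients of σ^2..σ^4 in Q*f:
  σ^2: a_2 + q1*a_1 + q2*a_0 = 0, i.e. -2/3 + (4/3)*q1 + (-34/19)*q2 = 0.
  σ^3: a_3 + q1*a_2 + q2*a_1 + q3*a_0 = 0, i.e. 4/9 + (-2/3)*q1 + (4/3)*q2 + (-34/19)*q3 = 0.
  σ^4: a_4 + q1*a_3 + q2*a_2 + q3*a_1 = 0, i.e. -1/3 + (4/9)*q1 + (-2/3)*q2 + (4/3)*q3 = 0.
Solving this linear system: q1 = 967/1492, q2 = 247/2238, q3 = 133/1492.
The numerator is Q*f truncated at degree 1: P0 = a_0 = -34/19; P1 = a_1 + q1*a_0 = 7379/42522.

The Pade approximant has numerator coefficients [-34/19, 7379/42522]; denominator coefficients [1, 967/1492, 247/2238, 133/1492].


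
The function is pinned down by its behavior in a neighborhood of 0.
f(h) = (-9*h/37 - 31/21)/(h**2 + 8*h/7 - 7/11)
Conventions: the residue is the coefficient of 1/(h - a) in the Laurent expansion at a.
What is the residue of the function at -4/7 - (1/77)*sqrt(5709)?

The residue is -9/74 + (1039/115218)*sqrt(5709).

The factor h**2 + 8*h/7 - 7/11 splits as (h - a)(h - a') with a = -4/7 - (1/77)*sqrt(5709), a' = -4/7 + (1/77)*sqrt(5709). At the order-1 pole a set g(h) = (h - a)*f(h) = [-9*h/37 - 31/21] / (h - a').
Simple pole: residue = g(a) at a = -4/7 - (1/77)*sqrt(5709), which is -9/74 + (1039/115218)*sqrt(5709).


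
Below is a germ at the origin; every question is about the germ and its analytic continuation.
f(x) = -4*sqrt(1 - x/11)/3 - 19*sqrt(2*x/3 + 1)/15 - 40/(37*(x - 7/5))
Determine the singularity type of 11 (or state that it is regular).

The point is an algebraic (square-root) branch point.

The term (-4/3)*sqrt(1 - x/(11)) has argument 1 - 11/(11) = 0 at 11: a square-root (algebraic, two-sheeted) branch point; the remaining terms are analytic or single-valued there.


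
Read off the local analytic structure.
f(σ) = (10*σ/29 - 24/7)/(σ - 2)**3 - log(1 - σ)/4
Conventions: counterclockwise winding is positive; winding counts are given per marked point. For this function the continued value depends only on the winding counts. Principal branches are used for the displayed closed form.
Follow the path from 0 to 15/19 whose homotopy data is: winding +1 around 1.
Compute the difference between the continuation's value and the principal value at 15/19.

The rational part is single-valued and drops out of the difference; each branch term changes only by its own monodromy.
(-1/4)*log(1 - σ/(1)): each positive loop around 1 adds 2*pi*i to the log, so winding +1 contributes (-1/4)*(1)*2*pi*i = -(1/2)*pi*i.
Summing the contributions at σ = 15/19 gives -(1/2)*pi*i.

Continued minus principal equals -(1/2)*pi*i.


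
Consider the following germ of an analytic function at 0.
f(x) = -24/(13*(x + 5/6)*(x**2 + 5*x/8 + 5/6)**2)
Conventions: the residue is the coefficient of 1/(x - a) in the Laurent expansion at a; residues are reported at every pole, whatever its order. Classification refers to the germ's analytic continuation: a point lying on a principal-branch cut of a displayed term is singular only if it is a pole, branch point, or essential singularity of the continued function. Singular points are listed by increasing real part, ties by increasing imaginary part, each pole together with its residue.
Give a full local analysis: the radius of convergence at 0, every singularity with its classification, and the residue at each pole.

Denominator factor (x + 5/6): pole of order 1 at -5/6, modulus 5/6.
Denominator factor (x**2 + 5*x/8 + 5/6)^2: discriminant -565/192, complex-conjugate roots (-5/16) + ((1/48)*sqrt(1695))*i and (-5/16) - ((1/48)*sqrt(1695))*i; poles of order 2, moduli (1/6)*sqrt(30) and (1/6)*sqrt(30).
The radius of convergence is the smallest modulus among the singular points: 5/6.
At the order-1 pole -5/6 set g(x) = (x - (-5/6))*f(x) = -24/(13*(x**2 + 5*x/8 + 5/6)**2).
Simple pole: residue = g(a) at a = -5/6, which is -497664/273325.
The factor x**2 + 5*x/8 + 5/6 splits as (x - a)(x - a') with a = (-5/16) - ((1/48)*sqrt(1695))*i, a' = (-5/16) + ((1/48)*sqrt(1695))*i. At the order-2 pole a set g(x) = (x - a)^2*f(x) = [-24/(13*(x + 5/6))] / (x - a')^2.
Order-2 pole: residue = g'(a); g'((-5/16) - ((1/48)*sqrt(1695))*i) = (248832/273325) - ((15787008/698017385)*sqrt(1695))*i, so the residue is (248832/273325) - ((15787008/698017385)*sqrt(1695))*i.
The factor x**2 + 5*x/8 + 5/6 splits as (x - a)(x - a') with a = (-5/16) + ((1/48)*sqrt(1695))*i, a' = (-5/16) - ((1/48)*sqrt(1695))*i. At the order-2 pole a set g(x) = (x - a)^2*f(x) = [-24/(13*(x + 5/6))] / (x - a')^2.
Order-2 pole: residue = g'(a); g'((-5/16) + ((1/48)*sqrt(1695))*i) = (248832/273325) + ((15787008/698017385)*sqrt(1695))*i, so the residue is (248832/273325) + ((15787008/698017385)*sqrt(1695))*i.
List the singular points by increasing real part (a conjugate pair: the negative imaginary part first).

Radius of convergence at 0: 5/6.
At -5/6: a pole of order 1; residue -497664/273325.
At (-5/16) - ((1/48)*sqrt(1695))*i: a pole of order 2; residue (248832/273325) - ((15787008/698017385)*sqrt(1695))*i.
At (-5/16) + ((1/48)*sqrt(1695))*i: a pole of order 2; residue (248832/273325) + ((15787008/698017385)*sqrt(1695))*i.


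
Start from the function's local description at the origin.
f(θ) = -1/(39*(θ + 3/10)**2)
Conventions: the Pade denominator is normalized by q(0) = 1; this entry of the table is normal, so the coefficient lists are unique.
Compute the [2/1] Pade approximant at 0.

Taylor coefficients needed (expand at 0): a_0 = -100/351, a_1 = 2000/1053, a_2 = -10000/1053, a_3 = 400000/9477.
Write the denominator as Q(θ) = 1 + q1*θ. Requiring Q*f - P = O(θ^4) with deg P <= 2 kills the coefficients of θ^3..θ^3 in Q*f:
  θ^3: a_3 + q1*a_2 = 0, i.e. 400000/9477 + (-10000/1053)*q1 = 0.
Solving this linear system: q1 = 40/9.
The numerator is Q*f truncated at degree 2: P0 = a_0 = -100/351; P1 = a_1 + q1*a_0 = 2000/3159; P2 = a_2 + q1*a_1 = -10000/9477.

The Pade approximant has numerator coefficients [-100/351, 2000/3159, -10000/9477]; denominator coefficients [1, 40/9].


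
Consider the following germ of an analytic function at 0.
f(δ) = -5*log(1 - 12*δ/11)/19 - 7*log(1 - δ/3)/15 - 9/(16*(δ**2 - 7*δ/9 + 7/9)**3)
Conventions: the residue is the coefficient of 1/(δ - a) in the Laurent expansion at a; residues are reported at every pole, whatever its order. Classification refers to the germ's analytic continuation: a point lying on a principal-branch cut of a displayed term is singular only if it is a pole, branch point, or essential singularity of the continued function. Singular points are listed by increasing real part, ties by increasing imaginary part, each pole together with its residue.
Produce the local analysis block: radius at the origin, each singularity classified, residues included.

Denominator factor (δ**2 - 7*δ/9 + 7/9)^3: discriminant -203/81, complex-conjugate roots (7/18) + ((1/18)*sqrt(203))*i and (7/18) - ((1/18)*sqrt(203))*i; poles of order 3, moduli (1/3)*sqrt(7) and (1/3)*sqrt(7).
Branch term (-7/15)*log(1 - δ/(3)): its argument vanishes at δ = 3, a logarithmic branch point, modulus 3.
Branch term (-5/19)*log(1 - δ/(11/12)): its argument vanishes at δ = 11/12, a logarithmic branch point, modulus 11/12.
The radius of convergence is the smallest modulus among the singular points: (1/3)*sqrt(7).
The branch terms are analytic at (7/18) - ((1/18)*sqrt(203))*i and contribute nothing to the residue; only the rational part matters.
The factor δ**2 - 7*δ/9 + 7/9 splits as (δ - a)(δ - a') with a = (7/18) - ((1/18)*sqrt(203))*i, a' = (7/18) + ((1/18)*sqrt(203))*i. At the order-3 pole a set g(δ) = (δ - a)^3*(rational part) = [-9/16] / (δ - a')^3.
Order-3 pole: residue = g''(a)/2; g''((7/18) - ((1/18)*sqrt(203))*i) = -((1594323/33461708)*sqrt(203))*i, so the residue is -((1594323/66923416)*sqrt(203))*i.
The branch terms are analytic at (7/18) + ((1/18)*sqrt(203))*i and contribute nothing to the residue; only the rational part matters.
The factor δ**2 - 7*δ/9 + 7/9 splits as (δ - a)(δ - a') with a = (7/18) + ((1/18)*sqrt(203))*i, a' = (7/18) - ((1/18)*sqrt(203))*i. At the order-3 pole a set g(δ) = (δ - a)^3*(rational part) = [-9/16] / (δ - a')^3.
Order-3 pole: residue = g''(a)/2; g''((7/18) + ((1/18)*sqrt(203))*i) = ((1594323/33461708)*sqrt(203))*i, so the residue is ((1594323/66923416)*sqrt(203))*i.
List the singular points by increasing real part (a conjugate pair: the negative imaginary part first).

Radius of convergence at 0: (1/3)*sqrt(7).
At (7/18) - ((1/18)*sqrt(203))*i: a pole of order 3; residue -((1594323/66923416)*sqrt(203))*i.
At (7/18) + ((1/18)*sqrt(203))*i: a pole of order 3; residue ((1594323/66923416)*sqrt(203))*i.
At 11/12: a logarithmic branch point.
At 3: a logarithmic branch point.


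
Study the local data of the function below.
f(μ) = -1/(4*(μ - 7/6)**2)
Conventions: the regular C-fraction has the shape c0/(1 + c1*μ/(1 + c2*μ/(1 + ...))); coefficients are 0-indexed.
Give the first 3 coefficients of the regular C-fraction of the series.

Taylor coefficients (expand at 0): a_0 = -9/49, a_1 = -108/343, a_2 = -972/2401.
c0 = a_0 = -9/49. Peel one level at a time: if S = 1 + c*μ/S' with S'(0) = 1, then c is the μ-coefficient of S and S' = c*μ/(S - 1).
S_1 = c0/f = 1 + (-12/7)*μ + (36/49)*μ^2 + ...; c1 = -12/7.
S_2 = c1*μ/(S_1 - 1) = 1 + (3/7)*μ + ...; c2 = 3/7.

The regular C-fraction coefficients are [-9/49, -12/7, 3/7].


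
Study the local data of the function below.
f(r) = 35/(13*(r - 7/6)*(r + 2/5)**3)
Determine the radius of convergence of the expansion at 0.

The radius of convergence is 2/5.

Denominator factor (r + 2/5)^3: pole of order 3 at -2/5, modulus 2/5.
Denominator factor (r - 7/6): pole of order 1 at 7/6, modulus 7/6.
The radius of convergence is the smallest modulus among the singular points: 2/5.


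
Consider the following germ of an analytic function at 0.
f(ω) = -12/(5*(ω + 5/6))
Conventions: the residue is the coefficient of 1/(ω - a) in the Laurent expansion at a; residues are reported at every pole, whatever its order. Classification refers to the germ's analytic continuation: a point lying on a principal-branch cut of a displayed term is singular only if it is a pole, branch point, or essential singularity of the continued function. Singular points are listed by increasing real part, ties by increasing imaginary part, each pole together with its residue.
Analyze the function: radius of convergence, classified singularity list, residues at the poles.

Radius of convergence at 0: 5/6.
At -5/6: a pole of order 1; residue -12/5.

Denominator factor (ω + 5/6): pole of order 1 at -5/6, modulus 5/6.
The radius of convergence is the smallest modulus among the singular points: 5/6.
At the order-1 pole -5/6 set g(ω) = (ω - (-5/6))*f(ω) = -12/5.
Simple pole: residue = g(a) at a = -5/6, which is -12/5.


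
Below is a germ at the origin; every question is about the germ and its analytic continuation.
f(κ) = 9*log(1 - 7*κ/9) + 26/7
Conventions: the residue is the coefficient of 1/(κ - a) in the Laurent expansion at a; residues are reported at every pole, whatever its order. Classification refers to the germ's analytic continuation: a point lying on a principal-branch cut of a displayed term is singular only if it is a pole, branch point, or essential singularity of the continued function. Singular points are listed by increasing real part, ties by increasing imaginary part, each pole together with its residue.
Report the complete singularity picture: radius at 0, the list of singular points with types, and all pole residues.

Radius of convergence at 0: 9/7.
At 9/7: a logarithmic branch point.

Branch term (9)*log(1 - κ/(9/7)): its argument vanishes at κ = 9/7, a logarithmic branch point, modulus 9/7.
The radius of convergence is the smallest modulus among the singular points: 9/7.


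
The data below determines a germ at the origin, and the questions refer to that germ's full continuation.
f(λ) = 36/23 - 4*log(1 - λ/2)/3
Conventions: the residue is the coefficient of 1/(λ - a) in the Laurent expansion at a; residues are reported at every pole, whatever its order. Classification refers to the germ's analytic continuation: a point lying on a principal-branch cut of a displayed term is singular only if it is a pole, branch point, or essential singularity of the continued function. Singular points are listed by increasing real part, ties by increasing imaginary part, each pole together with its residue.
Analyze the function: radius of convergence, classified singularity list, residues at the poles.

Branch term (-4/3)*log(1 - λ/(2)): its argument vanishes at λ = 2, a logarithmic branch point, modulus 2.
The radius of convergence is the smallest modulus among the singular points: 2.

Radius of convergence at 0: 2.
At 2: a logarithmic branch point.


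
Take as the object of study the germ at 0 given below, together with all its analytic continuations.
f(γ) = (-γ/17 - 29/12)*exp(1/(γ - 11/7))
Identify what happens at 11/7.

The exponent 1/(γ - (11/7)) has a pole at 11/7, so exp(1/(γ - (11/7))) takes every nonzero value near it: an essential singularity (not a pole of any order).

The point is an essential singularity.


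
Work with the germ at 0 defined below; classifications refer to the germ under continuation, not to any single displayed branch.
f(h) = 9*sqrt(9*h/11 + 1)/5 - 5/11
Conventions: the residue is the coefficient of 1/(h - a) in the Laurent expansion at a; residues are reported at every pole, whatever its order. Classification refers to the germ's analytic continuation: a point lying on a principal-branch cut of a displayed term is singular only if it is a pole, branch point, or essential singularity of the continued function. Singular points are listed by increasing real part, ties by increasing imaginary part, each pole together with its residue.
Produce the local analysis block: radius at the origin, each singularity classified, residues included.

Branch term (9/5)*sqrt(1 - h/(-11/9)): its argument vanishes at h = -11/9, a square-root branch point, modulus 11/9.
The radius of convergence is the smallest modulus among the singular points: 11/9.

Radius of convergence at 0: 11/9.
At -11/9: an algebraic (square-root) branch point.


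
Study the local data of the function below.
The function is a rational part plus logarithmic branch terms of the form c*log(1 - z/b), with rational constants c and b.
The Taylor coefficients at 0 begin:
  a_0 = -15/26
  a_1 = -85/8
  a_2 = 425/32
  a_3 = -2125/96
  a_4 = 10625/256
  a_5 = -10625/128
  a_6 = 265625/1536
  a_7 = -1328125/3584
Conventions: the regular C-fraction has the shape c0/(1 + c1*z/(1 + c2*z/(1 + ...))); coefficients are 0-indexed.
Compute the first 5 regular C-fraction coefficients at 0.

Taylor coefficients (read off): a_0 = -15/26, a_1 = -85/8, a_2 = 425/32, a_3 = -2125/96, a_4 = 10625/256.
c0 = a_0 = -15/26. Peel one level at a time: if S = 1 + c*z/S' with S'(0) = 1, then c is the z-coefficient of S and S' = c*z/(S - 1).
S_1 = c0/f = 1 + (-221/12)*z + (13039/36)*z^2 + ...; c1 = -221/12.
S_2 = c1*z/(S_1 - 1) = 1 + (59/3)*z + (-25/48)*z^2 + ...; c2 = 59/3.
S_3 = c2*z/(S_2 - 1) = 1 + (25/944)*z + (-28875/891136)*z^2 + ...; c3 = 25/944.
S_4 = c3*z/(S_3 - 1) = 1 + (1155/944)*z + ...; c4 = 1155/944.

The regular C-fraction coefficients are [-15/26, -221/12, 59/3, 25/944, 1155/944].


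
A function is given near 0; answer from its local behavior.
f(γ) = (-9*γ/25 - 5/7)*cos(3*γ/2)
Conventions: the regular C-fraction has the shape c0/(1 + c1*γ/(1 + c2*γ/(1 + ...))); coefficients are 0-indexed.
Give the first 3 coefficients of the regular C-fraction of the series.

The regular C-fraction coefficients are [-5/7, -63/125, 19153/7000].

Taylor coefficients (expand at 0): a_0 = -5/7, a_1 = -9/25, a_2 = 45/56.
c0 = a_0 = -5/7. Peel one level at a time: if S = 1 + c*γ/S' with S'(0) = 1, then c is the γ-coefficient of S and S' = c*γ/(S - 1).
S_1 = c0/f = 1 + (-63/125)*γ + (172377/125000)*γ^2 + ...; c1 = -63/125.
S_2 = c1*γ/(S_1 - 1) = 1 + (19153/7000)*γ + ...; c2 = 19153/7000.


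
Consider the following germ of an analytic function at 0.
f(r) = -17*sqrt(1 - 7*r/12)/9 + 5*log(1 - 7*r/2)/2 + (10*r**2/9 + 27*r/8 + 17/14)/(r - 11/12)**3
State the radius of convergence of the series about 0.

The radius of convergence is 2/7.

Denominator factor (r - 11/12)^3: pole of order 3 at 11/12, modulus 11/12.
Branch term (-17/9)*sqrt(1 - r/(12/7)): its argument vanishes at r = 12/7, a square-root branch point, modulus 12/7.
Branch term (5/2)*log(1 - r/(2/7)): its argument vanishes at r = 2/7, a logarithmic branch point, modulus 2/7.
The radius of convergence is the smallest modulus among the singular points: 2/7.


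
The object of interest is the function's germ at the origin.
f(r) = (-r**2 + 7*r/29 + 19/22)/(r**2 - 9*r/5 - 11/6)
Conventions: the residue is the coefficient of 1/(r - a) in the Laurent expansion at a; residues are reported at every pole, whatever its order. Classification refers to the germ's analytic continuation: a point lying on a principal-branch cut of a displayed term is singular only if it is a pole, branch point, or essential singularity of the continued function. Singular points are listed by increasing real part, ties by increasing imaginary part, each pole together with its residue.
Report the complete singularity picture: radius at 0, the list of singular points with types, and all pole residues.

Radius of convergence at 0: -9/10 + (1/30)*sqrt(2379).
At 9/10 - (1/30)*sqrt(2379): a pole of order 1; residue -113/145 + (56761/3794505)*sqrt(2379).
At 9/10 + (1/30)*sqrt(2379): a pole of order 1; residue -113/145 - (56761/3794505)*sqrt(2379).

Denominator factor (r**2 - 9*r/5 - 11/6): discriminant 793/75, real irrational roots 9/10 + (1/30)*sqrt(2379) and 9/10 - (1/30)*sqrt(2379); poles of order 1, moduli 9/10 + (1/30)*sqrt(2379) and -9/10 + (1/30)*sqrt(2379).
The radius of convergence is the smallest modulus among the singular points: -9/10 + (1/30)*sqrt(2379).
The factor r**2 - 9*r/5 - 11/6 splits as (r - a)(r - a') with a = 9/10 - (1/30)*sqrt(2379), a' = 9/10 + (1/30)*sqrt(2379). At the order-1 pole a set g(r) = (r - a)*f(r) = [-r**2 + 7*r/29 + 19/22] / (r - a').
Simple pole: residue = g(a) at a = 9/10 - (1/30)*sqrt(2379), which is -113/145 + (56761/3794505)*sqrt(2379).
The factor r**2 - 9*r/5 - 11/6 splits as (r - a)(r - a') with a = 9/10 + (1/30)*sqrt(2379), a' = 9/10 - (1/30)*sqrt(2379). At the order-1 pole a set g(r) = (r - a)*f(r) = [-r**2 + 7*r/29 + 19/22] / (r - a').
Simple pole: residue = g(a) at a = 9/10 + (1/30)*sqrt(2379), which is -113/145 - (56761/3794505)*sqrt(2379).
List the singular points by increasing real part (a conjugate pair: the negative imaginary part first).


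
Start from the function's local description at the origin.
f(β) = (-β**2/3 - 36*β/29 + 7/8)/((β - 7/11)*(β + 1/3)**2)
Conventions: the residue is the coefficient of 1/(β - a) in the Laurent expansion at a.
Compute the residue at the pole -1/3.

At the order-2 pole -1/3 set g(β) = (β - (-1/3))^2*f(β) = (-β**2/3 - 36*β/29 + 7/8)/(β - 7/11).
Order-2 pole: residue = g'(a); g'(-1/3) = -199705/712704, so the residue is -199705/712704.

The residue is -199705/712704.


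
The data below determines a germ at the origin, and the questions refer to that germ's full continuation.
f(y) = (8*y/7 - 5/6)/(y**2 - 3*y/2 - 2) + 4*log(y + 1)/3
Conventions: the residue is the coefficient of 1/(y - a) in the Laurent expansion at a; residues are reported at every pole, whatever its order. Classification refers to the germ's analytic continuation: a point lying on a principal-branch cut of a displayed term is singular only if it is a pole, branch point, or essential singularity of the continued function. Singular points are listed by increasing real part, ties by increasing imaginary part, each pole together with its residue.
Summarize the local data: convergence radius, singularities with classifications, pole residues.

Denominator factor (y**2 - 3*y/2 - 2): discriminant 41/4, real irrational roots 3/4 + (1/4)*sqrt(41) and 3/4 - (1/4)*sqrt(41); poles of order 1, moduli 3/4 + (1/4)*sqrt(41) and -3/4 + (1/4)*sqrt(41).
Branch term (4/3)*log(1 - y/(-1)): its argument vanishes at y = -1, a logarithmic branch point, modulus 1.
The radius of convergence is the smallest modulus among the singular points: -3/4 + (1/4)*sqrt(41).
The branch term is analytic at 3/4 - (1/4)*sqrt(41) and contributes nothing to the residue; only the rational part matters.
The factor y**2 - 3*y/2 - 2 splits as (y - a)(y - a') with a = 3/4 - (1/4)*sqrt(41), a' = 3/4 + (1/4)*sqrt(41). At the order-1 pole a set g(y) = (y - a)*(rational part) = [8*y/7 - 5/6] / (y - a').
Simple pole: residue = g(a) at a = 3/4 - (1/4)*sqrt(41), which is 4/7 - (1/861)*sqrt(41).
The branch term is analytic at 3/4 + (1/4)*sqrt(41) and contributes nothing to the residue; only the rational part matters.
The factor y**2 - 3*y/2 - 2 splits as (y - a)(y - a') with a = 3/4 + (1/4)*sqrt(41), a' = 3/4 - (1/4)*sqrt(41). At the order-1 pole a set g(y) = (y - a)*(rational part) = [8*y/7 - 5/6] / (y - a').
Simple pole: residue = g(a) at a = 3/4 + (1/4)*sqrt(41), which is 4/7 + (1/861)*sqrt(41).
List the singular points by increasing real part (a conjugate pair: the negative imaginary part first).

Radius of convergence at 0: -3/4 + (1/4)*sqrt(41).
At -1: a logarithmic branch point.
At 3/4 - (1/4)*sqrt(41): a pole of order 1; residue 4/7 - (1/861)*sqrt(41).
At 3/4 + (1/4)*sqrt(41): a pole of order 1; residue 4/7 + (1/861)*sqrt(41).


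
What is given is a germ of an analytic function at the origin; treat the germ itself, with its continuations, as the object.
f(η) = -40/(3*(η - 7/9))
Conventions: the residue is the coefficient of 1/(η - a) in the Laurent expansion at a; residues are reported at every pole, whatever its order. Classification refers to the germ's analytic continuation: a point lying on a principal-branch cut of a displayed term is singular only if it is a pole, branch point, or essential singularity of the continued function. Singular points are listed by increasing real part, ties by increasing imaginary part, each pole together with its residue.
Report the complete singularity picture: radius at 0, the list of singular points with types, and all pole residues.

Denominator factor (η - 7/9): pole of order 1 at 7/9, modulus 7/9.
The radius of convergence is the smallest modulus among the singular points: 7/9.
At the order-1 pole 7/9 set g(η) = (η - (7/9))*f(η) = -40/3.
Simple pole: residue = g(a) at a = 7/9, which is -40/3.

Radius of convergence at 0: 7/9.
At 7/9: a pole of order 1; residue -40/3.


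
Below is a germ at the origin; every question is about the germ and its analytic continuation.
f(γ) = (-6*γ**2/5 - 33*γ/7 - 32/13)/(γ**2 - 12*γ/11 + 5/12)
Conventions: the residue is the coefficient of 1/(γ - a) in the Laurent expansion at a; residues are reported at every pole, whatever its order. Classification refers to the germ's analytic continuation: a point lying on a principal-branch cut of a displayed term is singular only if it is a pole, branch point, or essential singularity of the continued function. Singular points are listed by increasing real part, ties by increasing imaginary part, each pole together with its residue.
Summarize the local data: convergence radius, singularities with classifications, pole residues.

Radius of convergence at 0: (1/6)*sqrt(15).
At (6/11) - ((1/66)*sqrt(519))*i: a pole of order 1; residue (-2319/770) - ((577749/1731730)*sqrt(519))*i.
At (6/11) + ((1/66)*sqrt(519))*i: a pole of order 1; residue (-2319/770) + ((577749/1731730)*sqrt(519))*i.

Denominator factor (γ**2 - 12*γ/11 + 5/12): discriminant -173/363, complex-conjugate roots (6/11) + ((1/66)*sqrt(519))*i and (6/11) - ((1/66)*sqrt(519))*i; poles of order 1, moduli (1/6)*sqrt(15) and (1/6)*sqrt(15).
The radius of convergence is the smallest modulus among the singular points: (1/6)*sqrt(15).
The factor γ**2 - 12*γ/11 + 5/12 splits as (γ - a)(γ - a') with a = (6/11) - ((1/66)*sqrt(519))*i, a' = (6/11) + ((1/66)*sqrt(519))*i. At the order-1 pole a set g(γ) = (γ - a)*f(γ) = [-6*γ**2/5 - 33*γ/7 - 32/13] / (γ - a').
Simple pole: residue = g(a) at a = (6/11) - ((1/66)*sqrt(519))*i, which is (-2319/770) - ((577749/1731730)*sqrt(519))*i.
The factor γ**2 - 12*γ/11 + 5/12 splits as (γ - a)(γ - a') with a = (6/11) + ((1/66)*sqrt(519))*i, a' = (6/11) - ((1/66)*sqrt(519))*i. At the order-1 pole a set g(γ) = (γ - a)*f(γ) = [-6*γ**2/5 - 33*γ/7 - 32/13] / (γ - a').
Simple pole: residue = g(a) at a = (6/11) + ((1/66)*sqrt(519))*i, which is (-2319/770) + ((577749/1731730)*sqrt(519))*i.
List the singular points by increasing real part (a conjugate pair: the negative imaginary part first).


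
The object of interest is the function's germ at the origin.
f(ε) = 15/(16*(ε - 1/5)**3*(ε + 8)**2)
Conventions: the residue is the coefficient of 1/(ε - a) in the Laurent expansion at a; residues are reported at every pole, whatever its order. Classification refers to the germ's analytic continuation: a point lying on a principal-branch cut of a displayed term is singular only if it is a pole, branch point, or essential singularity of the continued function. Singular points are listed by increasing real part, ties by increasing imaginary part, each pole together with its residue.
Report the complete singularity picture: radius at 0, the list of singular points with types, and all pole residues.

Denominator factor (ε + 8)^2: pole of order 2 at -8, modulus 8.
Denominator factor (ε - 1/5)^3: pole of order 3 at 1/5, modulus 1/5.
The radius of convergence is the smallest modulus among the singular points: 1/5.
At the order-2 pole -8 set g(ε) = (ε - (-8))^2*f(ε) = 15/(16*(ε - 1/5)**3).
Order-2 pole: residue = g'(a); g'(-8) = -28125/45212176, so the residue is -28125/45212176.
At the order-3 pole 1/5 set g(ε) = (ε - (1/5))^3*f(ε) = 15/(16*(ε + 8)**2).
Order-3 pole: residue = g''(a)/2; g''(1/5) = 28125/22606088, so the residue is 28125/45212176.
List the singular points by increasing real part (a conjugate pair: the negative imaginary part first).

Radius of convergence at 0: 1/5.
At -8: a pole of order 2; residue -28125/45212176.
At 1/5: a pole of order 3; residue 28125/45212176.


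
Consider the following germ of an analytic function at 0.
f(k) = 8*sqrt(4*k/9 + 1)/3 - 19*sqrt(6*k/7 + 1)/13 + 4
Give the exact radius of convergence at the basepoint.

Branch term (-19/13)*sqrt(1 - k/(-7/6)): its argument vanishes at k = -7/6, a square-root branch point, modulus 7/6.
Branch term (8/3)*sqrt(1 - k/(-9/4)): its argument vanishes at k = -9/4, a square-root branch point, modulus 9/4.
The radius of convergence is the smallest modulus among the singular points: 7/6.

The radius of convergence is 7/6.


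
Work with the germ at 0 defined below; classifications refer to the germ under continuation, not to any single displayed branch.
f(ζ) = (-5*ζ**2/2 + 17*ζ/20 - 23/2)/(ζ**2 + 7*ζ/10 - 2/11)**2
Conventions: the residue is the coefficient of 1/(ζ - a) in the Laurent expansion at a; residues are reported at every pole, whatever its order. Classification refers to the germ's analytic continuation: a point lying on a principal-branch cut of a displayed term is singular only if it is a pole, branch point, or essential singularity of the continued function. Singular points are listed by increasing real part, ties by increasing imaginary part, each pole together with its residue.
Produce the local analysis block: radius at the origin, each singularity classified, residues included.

Denominator factor (ζ**2 + 7*ζ/10 - 2/11)^2: discriminant 1339/1100, real irrational roots -7/20 + (1/220)*sqrt(14729) and -7/20 - (1/220)*sqrt(14729); poles of order 2, moduli -7/20 + (1/220)*sqrt(14729) and 7/20 + (1/220)*sqrt(14729).
The radius of convergence is the smallest modulus among the singular points: -7/20 + (1/220)*sqrt(14729).
The factor ζ**2 + 7*ζ/10 - 2/11 splits as (ζ - a)(ζ - a') with a = -7/20 - (1/220)*sqrt(14729), a' = -7/20 + (1/220)*sqrt(14729). At the order-2 pole a set g(ζ) = (ζ - a)^2*f(ζ) = [-5*ζ**2/2 + 17*ζ/20 - 23/2] / (ζ - a')^2.
Order-2 pole: residue = g'(a); g'(-7/20 - (1/220)*sqrt(14729)) = -(249545/1792921)*sqrt(14729), so the residue is -(249545/1792921)*sqrt(14729).
The factor ζ**2 + 7*ζ/10 - 2/11 splits as (ζ - a)(ζ - a') with a = -7/20 + (1/220)*sqrt(14729), a' = -7/20 - (1/220)*sqrt(14729). At the order-2 pole a set g(ζ) = (ζ - a)^2*f(ζ) = [-5*ζ**2/2 + 17*ζ/20 - 23/2] / (ζ - a')^2.
Order-2 pole: residue = g'(a); g'(-7/20 + (1/220)*sqrt(14729)) = (249545/1792921)*sqrt(14729), so the residue is (249545/1792921)*sqrt(14729).
List the singular points by increasing real part (a conjugate pair: the negative imaginary part first).

Radius of convergence at 0: -7/20 + (1/220)*sqrt(14729).
At -7/20 - (1/220)*sqrt(14729): a pole of order 2; residue -(249545/1792921)*sqrt(14729).
At -7/20 + (1/220)*sqrt(14729): a pole of order 2; residue (249545/1792921)*sqrt(14729).


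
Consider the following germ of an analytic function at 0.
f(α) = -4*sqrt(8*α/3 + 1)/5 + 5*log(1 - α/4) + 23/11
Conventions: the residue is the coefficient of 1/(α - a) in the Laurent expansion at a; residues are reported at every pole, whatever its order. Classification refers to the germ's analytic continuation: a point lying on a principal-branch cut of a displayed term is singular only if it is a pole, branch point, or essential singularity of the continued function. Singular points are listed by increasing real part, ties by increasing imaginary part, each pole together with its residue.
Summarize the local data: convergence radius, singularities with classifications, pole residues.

Radius of convergence at 0: 3/8.
At -3/8: an algebraic (square-root) branch point.
At 4: a logarithmic branch point.

Branch term (-4/5)*sqrt(1 - α/(-3/8)): its argument vanishes at α = -3/8, a square-root branch point, modulus 3/8.
Branch term (5)*log(1 - α/(4)): its argument vanishes at α = 4, a logarithmic branch point, modulus 4.
The radius of convergence is the smallest modulus among the singular points: 3/8.
List the singular points by increasing real part (a conjugate pair: the negative imaginary part first).


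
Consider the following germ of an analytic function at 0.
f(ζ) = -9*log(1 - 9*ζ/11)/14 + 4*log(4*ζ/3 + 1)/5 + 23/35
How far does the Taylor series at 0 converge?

Branch term (4/5)*log(1 - ζ/(-3/4)): its argument vanishes at ζ = -3/4, a logarithmic branch point, modulus 3/4.
Branch term (-9/14)*log(1 - ζ/(11/9)): its argument vanishes at ζ = 11/9, a logarithmic branch point, modulus 11/9.
The radius of convergence is the smallest modulus among the singular points: 3/4.

The radius of convergence is 3/4.
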